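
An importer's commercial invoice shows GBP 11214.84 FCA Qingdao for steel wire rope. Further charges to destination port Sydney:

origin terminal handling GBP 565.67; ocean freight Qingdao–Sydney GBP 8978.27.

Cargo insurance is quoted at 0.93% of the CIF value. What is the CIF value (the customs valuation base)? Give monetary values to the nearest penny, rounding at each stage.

Let C be the CIF value. C = FCA price + pre-shipment costs + freight + 0.93% × C
C − 0.93% × C = 11214.84 + 565.67 + 8978.27
0.9907 × C = 20758.78
C = 20758.78 / 0.9907 = 20953.65
Insurance premium = 0.93% × 20953.65 = 194.87

CIF value: GBP 20953.65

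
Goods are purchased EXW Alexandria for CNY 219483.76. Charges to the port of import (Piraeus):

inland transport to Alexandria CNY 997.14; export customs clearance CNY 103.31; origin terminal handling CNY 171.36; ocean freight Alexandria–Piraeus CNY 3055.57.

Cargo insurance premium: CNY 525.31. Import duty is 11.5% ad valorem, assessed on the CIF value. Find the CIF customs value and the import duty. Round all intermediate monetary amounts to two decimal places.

CIF = EXW price + pre-shipment costs + freight + insurance
CIF = 219483.76 + 997.14 + 103.31 + 171.36 + 3055.57 + 525.31 = 224336.45
Import duty = 224336.45 × 11.5% = 25798.69

CIF value: CNY 224336.45; import duty: CNY 25798.69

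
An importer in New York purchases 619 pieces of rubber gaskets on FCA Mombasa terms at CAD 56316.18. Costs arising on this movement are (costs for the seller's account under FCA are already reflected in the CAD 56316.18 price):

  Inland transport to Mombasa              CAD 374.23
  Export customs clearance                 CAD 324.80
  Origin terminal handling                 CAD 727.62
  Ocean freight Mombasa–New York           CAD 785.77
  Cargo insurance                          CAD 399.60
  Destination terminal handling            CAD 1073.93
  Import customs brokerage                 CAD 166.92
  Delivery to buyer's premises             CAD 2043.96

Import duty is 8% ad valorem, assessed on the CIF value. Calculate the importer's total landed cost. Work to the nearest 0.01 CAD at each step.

FCA: the seller delivers export-cleared goods to the carrier; the buyer bears costs from that point.
Already in the invoice (seller's account under FCA): inland to port, export clearance — exclude.
CIF value = FCA price + origin terminal + freight + insurance = 56316.18 + 727.62 + 785.77 + 399.60 = 58229.17
Import duty = 58229.17 × 8% = 4658.33
Buyer bears: origin terminal 727.62 + freight 785.77 + insurance 399.60 + destination terminal 1073.93 + brokerage 166.92 + delivery 2043.96 + duty 4658.33 = 9856.13
Landed cost = invoice 56316.18 + 9856.13 = 66172.31

Total landed cost: CAD 66172.31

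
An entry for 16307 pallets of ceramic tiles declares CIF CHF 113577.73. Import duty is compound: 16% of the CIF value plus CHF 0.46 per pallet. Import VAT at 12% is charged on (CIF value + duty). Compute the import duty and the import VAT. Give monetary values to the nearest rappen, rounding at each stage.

Ad valorem component: 113577.73 × 16% = 18172.44
Specific component: 16307 × 0.46 = 7501.22
Import duty = 18172.44 + 7501.22 = 25673.66
VAT base = CIF + duty = 113577.73 + 25673.66 = 139251.39
Import VAT = 139251.39 × 12% = 16710.17

Import duty: CHF 25673.66; import VAT: CHF 16710.17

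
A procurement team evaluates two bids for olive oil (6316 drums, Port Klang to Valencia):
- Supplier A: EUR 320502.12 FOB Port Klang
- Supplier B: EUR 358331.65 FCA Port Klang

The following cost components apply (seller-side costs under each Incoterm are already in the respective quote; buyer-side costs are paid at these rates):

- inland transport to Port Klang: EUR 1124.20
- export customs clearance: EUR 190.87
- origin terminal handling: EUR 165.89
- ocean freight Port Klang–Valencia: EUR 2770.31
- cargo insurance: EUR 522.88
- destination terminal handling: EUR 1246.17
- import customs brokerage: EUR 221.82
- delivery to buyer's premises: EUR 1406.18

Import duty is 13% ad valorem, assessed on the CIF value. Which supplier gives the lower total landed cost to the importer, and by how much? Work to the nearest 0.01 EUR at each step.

Supplier A (FOB):
CIF value = FOB price + freight + insurance = 320502.12 + 2770.31 + 522.88 = 323795.31
Import duty = 323795.31 × 13% = 42093.39
Buyer bears (A): 2770.31 + 522.88 + 1246.17 + 221.82 + 1406.18 = 6167.36
Landed cost (A) = invoice 320502.12 + 6167.36 + duty 42093.39 = 368762.87
Supplier B (FCA):
CIF value = FCA price + origin terminal + freight + insurance = 358331.65 + 165.89 + 2770.31 + 522.88 = 361790.73
Import duty = 361790.73 × 13% = 47032.79
Buyer bears (B): 165.89 + 2770.31 + 522.88 + 1246.17 + 221.82 + 1406.18 = 6333.25
Landed cost (B) = invoice 358331.65 + 6333.25 + duty 47032.79 = 411697.69
Difference = |368762.87 − 411697.69| = 42934.82

Supplier A is cheaper by EUR 42934.82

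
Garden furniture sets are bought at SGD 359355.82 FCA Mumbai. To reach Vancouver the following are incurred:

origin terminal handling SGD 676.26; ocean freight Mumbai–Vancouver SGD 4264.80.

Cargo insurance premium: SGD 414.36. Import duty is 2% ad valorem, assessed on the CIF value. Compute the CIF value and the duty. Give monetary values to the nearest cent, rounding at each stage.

CIF = FCA price + pre-shipment costs + freight + insurance
CIF = 359355.82 + 676.26 + 4264.80 + 414.36 = 364711.24
Import duty = 364711.24 × 2% = 7294.22

CIF value: SGD 364711.24; import duty: SGD 7294.22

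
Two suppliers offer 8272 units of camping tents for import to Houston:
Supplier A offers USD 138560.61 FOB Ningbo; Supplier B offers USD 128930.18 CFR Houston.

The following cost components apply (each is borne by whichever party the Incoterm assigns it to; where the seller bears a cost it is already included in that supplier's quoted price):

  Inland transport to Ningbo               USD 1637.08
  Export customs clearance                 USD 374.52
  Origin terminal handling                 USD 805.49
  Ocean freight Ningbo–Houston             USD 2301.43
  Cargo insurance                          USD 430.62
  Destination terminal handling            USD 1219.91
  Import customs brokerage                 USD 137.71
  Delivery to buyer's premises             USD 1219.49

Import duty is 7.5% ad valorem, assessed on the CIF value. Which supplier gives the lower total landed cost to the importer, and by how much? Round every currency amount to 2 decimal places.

Supplier B is cheaper by USD 12826.75

Supplier A (FOB):
CIF value = FOB price + freight + insurance = 138560.61 + 2301.43 + 430.62 = 141292.66
Import duty = 141292.66 × 7.5% = 10596.95
Buyer bears (A): 2301.43 + 430.62 + 1219.91 + 137.71 + 1219.49 = 5309.16
Landed cost (A) = invoice 138560.61 + 5309.16 + duty 10596.95 = 154466.72
Supplier B (CFR):
CIF value = CFR price + insurance = 128930.18 + 430.62 = 129360.80
Import duty = 129360.80 × 7.5% = 9702.06
Buyer bears (B): 430.62 + 1219.91 + 137.71 + 1219.49 = 3007.73
Landed cost (B) = invoice 128930.18 + 3007.73 + duty 9702.06 = 141639.97
Difference = |154466.72 − 141639.97| = 12826.75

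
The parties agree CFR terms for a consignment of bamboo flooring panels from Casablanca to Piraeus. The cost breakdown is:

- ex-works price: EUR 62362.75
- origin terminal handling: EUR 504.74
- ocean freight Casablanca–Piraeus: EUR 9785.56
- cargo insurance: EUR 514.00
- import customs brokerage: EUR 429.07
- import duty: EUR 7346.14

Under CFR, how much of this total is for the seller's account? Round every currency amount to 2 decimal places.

CFR: the seller pays costs through ocean freight to the destination port, but not insurance.
Seller's account: goods 62362.75 + origin terminal 504.74 + freight 9785.56 = 72653.05
Buyer's account: insurance 514.00 + brokerage 429.07 + duty 7346.14 = 8289.21

Seller's account: EUR 72653.05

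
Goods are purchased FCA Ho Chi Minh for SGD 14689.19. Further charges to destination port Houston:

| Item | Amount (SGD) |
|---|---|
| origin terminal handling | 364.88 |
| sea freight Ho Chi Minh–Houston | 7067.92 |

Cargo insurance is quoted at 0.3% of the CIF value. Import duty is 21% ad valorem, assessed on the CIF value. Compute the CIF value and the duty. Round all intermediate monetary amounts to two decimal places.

Let C be the CIF value. C = FCA price + pre-shipment costs + freight + 0.3% × C
C − 0.3% × C = 14689.19 + 364.88 + 7067.92
0.997 × C = 22121.99
C = 22121.99 / 0.997 = 22188.56
Insurance premium = 0.3% × 22188.56 = 66.57
Import duty = 22188.56 × 21% = 4659.60

CIF value: SGD 22188.56; import duty: SGD 4659.60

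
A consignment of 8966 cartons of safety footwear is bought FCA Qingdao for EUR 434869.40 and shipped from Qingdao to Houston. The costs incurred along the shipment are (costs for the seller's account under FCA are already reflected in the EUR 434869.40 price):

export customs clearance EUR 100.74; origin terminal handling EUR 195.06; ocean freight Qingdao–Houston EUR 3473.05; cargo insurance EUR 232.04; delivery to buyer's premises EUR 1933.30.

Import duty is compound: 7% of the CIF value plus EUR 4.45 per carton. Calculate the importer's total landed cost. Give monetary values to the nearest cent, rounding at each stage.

Total landed cost: EUR 511315.42

FCA: the seller delivers export-cleared goods to the carrier; the buyer bears costs from that point.
Already in the invoice (seller's account under FCA): export clearance — exclude.
CIF value = FCA price + origin terminal + freight + insurance = 434869.40 + 195.06 + 3473.05 + 232.04 = 438769.55
Ad valorem component: 438769.55 × 7% = 30713.87
Specific component: 8966 × 4.45 = 39898.70
Import duty = 30713.87 + 39898.70 = 70612.57
Buyer bears: origin terminal 195.06 + freight 3473.05 + insurance 232.04 + delivery 1933.30 + duty 70612.57 = 76446.02
Landed cost = invoice 434869.40 + 76446.02 = 511315.42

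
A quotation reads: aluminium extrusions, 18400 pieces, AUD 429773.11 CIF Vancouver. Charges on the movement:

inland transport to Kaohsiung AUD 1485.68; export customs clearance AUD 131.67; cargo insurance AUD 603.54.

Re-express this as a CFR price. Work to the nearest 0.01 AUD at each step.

Not relevant to the conversion: export clearance, inland to port — on the seller under both CIF and CFR; already in the CIF price and stays in the CFR price.
From CIF to CFR, the seller no longer bears: insurance.
CFR price = 429773.11 − 603.54 = 429169.57

CFR price: AUD 429169.57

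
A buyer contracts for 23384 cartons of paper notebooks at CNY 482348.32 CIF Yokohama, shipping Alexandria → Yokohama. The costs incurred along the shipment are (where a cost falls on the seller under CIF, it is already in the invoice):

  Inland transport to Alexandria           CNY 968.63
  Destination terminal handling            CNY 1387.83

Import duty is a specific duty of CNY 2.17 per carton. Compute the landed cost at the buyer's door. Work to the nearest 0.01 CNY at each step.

CIF: the seller pays costs through ocean freight and marine insurance to the destination port.
Already in the invoice (seller's account under CIF): inland to port — exclude.
The CIF price already equals the CIF value: 482348.32
Import duty = 23384 × 2.17 = 50743.28
Buyer bears: destination terminal 1387.83 + duty 50743.28 = 52131.11
Landed cost = invoice 482348.32 + 52131.11 = 534479.43

Total landed cost: CNY 534479.43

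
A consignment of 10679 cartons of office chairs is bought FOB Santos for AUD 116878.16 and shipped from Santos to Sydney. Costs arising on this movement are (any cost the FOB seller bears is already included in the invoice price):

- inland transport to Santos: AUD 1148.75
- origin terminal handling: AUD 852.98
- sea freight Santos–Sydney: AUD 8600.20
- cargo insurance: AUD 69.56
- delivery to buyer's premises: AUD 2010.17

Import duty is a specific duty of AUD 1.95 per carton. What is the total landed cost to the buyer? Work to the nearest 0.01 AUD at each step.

FOB: the seller bears costs until goods are on board at the origin port; the buyer bears freight, insurance and all costs thereafter.
Already in the invoice (seller's account under FOB): inland to port, origin terminal — exclude.
CIF value = FOB price + freight + insurance = 116878.16 + 8600.20 + 69.56 = 125547.92
Import duty = 10679 × 1.95 = 20824.05
Buyer bears: freight 8600.20 + insurance 69.56 + delivery 2010.17 + duty 20824.05 = 31503.98
Landed cost = invoice 116878.16 + 31503.98 = 148382.14

Total landed cost: AUD 148382.14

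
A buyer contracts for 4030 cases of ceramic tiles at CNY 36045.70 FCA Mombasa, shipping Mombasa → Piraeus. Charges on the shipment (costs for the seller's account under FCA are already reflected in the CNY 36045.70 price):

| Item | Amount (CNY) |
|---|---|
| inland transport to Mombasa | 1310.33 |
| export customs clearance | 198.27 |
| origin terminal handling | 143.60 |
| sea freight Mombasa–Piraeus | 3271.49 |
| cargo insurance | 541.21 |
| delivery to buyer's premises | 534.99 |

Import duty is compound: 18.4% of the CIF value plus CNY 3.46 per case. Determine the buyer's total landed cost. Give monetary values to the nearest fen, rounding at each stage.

Total landed cost: CNY 61841.16

FCA: the seller delivers export-cleared goods to the carrier; the buyer bears costs from that point.
Already in the invoice (seller's account under FCA): inland to port, export clearance — exclude.
CIF value = FCA price + origin terminal + freight + insurance = 36045.70 + 143.60 + 3271.49 + 541.21 = 40002.00
Ad valorem component: 40002.00 × 18.4% = 7360.37
Specific component: 4030 × 3.46 = 13943.80
Import duty = 7360.37 + 13943.80 = 21304.17
Buyer bears: origin terminal 143.60 + freight 3271.49 + insurance 541.21 + delivery 534.99 + duty 21304.17 = 25795.46
Landed cost = invoice 36045.70 + 25795.46 = 61841.16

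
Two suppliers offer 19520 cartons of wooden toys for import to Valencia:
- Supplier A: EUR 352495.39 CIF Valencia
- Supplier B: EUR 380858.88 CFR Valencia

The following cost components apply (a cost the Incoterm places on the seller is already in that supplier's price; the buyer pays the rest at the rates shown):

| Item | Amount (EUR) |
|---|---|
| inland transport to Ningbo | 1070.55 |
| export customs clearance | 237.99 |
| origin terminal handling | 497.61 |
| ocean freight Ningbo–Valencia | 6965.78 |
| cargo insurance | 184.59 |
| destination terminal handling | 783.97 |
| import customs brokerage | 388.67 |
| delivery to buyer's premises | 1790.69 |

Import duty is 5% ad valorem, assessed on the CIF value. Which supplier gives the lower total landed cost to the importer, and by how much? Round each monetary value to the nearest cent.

Supplier A is cheaper by EUR 29975.48

Supplier A (CIF):
The CIF price already equals the CIF value: 352495.39
Import duty = 352495.39 × 5% = 17624.77
Buyer bears (A): 783.97 + 388.67 + 1790.69 = 2963.33
Landed cost (A) = invoice 352495.39 + 2963.33 + duty 17624.77 = 373083.49
Supplier B (CFR):
CIF value = CFR price + insurance = 380858.88 + 184.59 = 381043.47
Import duty = 381043.47 × 5% = 19052.17
Buyer bears (B): 184.59 + 783.97 + 388.67 + 1790.69 = 3147.92
Landed cost (B) = invoice 380858.88 + 3147.92 + duty 19052.17 = 403058.97
Difference = |373083.49 − 403058.97| = 29975.48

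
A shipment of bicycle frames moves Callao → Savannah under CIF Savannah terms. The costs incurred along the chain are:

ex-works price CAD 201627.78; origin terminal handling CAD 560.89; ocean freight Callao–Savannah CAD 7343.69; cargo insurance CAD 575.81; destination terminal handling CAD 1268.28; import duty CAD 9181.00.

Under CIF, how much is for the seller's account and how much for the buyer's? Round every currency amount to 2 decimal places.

CIF: the seller pays costs through ocean freight and marine insurance to the destination port.
Seller's account: goods 201627.78 + origin terminal 560.89 + freight 7343.69 + insurance 575.81 = 210108.17
Buyer's account: destination terminal 1268.28 + duty 9181.00 = 10449.28

Seller: CAD 210108.17; buyer: CAD 10449.28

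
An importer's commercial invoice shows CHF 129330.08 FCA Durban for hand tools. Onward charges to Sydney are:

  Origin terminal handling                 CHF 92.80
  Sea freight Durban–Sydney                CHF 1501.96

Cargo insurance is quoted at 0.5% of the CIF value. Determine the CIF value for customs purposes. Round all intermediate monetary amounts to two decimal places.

Let C be the CIF value. C = FCA price + pre-shipment costs + freight + 0.5% × C
C − 0.5% × C = 129330.08 + 92.80 + 1501.96
0.995 × C = 130924.84
C = 130924.84 / 0.995 = 131582.75
Insurance premium = 0.5% × 131582.75 = 657.91

CIF value: CHF 131582.75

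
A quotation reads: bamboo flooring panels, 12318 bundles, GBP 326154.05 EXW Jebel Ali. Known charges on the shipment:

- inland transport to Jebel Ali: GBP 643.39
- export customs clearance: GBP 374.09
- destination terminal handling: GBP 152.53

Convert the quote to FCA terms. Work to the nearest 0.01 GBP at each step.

FCA price: GBP 327171.53

Not relevant to the conversion: destination terminal — on the buyer under both terms; not part of either seller's price.
From EXW to FCA, the seller additionally bears: inland to port, export clearance.
FCA price = 326154.05 + 643.39 + 374.09 = 327171.53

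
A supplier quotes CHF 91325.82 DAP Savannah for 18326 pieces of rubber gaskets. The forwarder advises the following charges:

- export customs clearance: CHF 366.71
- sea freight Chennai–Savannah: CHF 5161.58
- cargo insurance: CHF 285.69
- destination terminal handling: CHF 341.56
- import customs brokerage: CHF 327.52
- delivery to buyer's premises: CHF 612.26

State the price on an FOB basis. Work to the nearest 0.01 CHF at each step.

FOB price: CHF 84924.73

Not relevant to the conversion: export clearance — on the seller under both DAP and FOB; already in the DAP price and stays in the FOB price. brokerage — on the buyer under both terms; not part of either seller's price.
From DAP to FOB, the seller no longer bears: freight, insurance, destination terminal, delivery.
FOB price = 91325.82 − 5161.58 − 285.69 − 341.56 − 612.26 = 84924.73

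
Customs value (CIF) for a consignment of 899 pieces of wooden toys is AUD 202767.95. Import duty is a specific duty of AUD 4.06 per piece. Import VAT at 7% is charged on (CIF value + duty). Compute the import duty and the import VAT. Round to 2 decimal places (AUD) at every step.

Import duty = 899 × 4.06 = 3649.94
VAT base = CIF + duty = 202767.95 + 3649.94 = 206417.89
Import VAT = 206417.89 × 7% = 14449.25

Import duty: AUD 3649.94; import VAT: AUD 14449.25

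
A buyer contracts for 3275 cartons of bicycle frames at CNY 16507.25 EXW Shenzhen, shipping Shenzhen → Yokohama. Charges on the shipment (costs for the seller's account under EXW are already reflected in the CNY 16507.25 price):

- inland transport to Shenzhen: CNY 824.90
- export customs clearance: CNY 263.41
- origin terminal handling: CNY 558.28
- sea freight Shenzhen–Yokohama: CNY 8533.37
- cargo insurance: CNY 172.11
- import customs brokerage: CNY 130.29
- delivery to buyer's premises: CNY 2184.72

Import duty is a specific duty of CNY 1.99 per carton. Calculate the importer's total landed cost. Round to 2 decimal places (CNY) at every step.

Total landed cost: CNY 35691.58

EXW: the seller makes goods available at their premises; the buyer bears all onward costs.
CIF value = EXW price + inland to port + export clearance + origin terminal + freight + insurance = 16507.25 + 824.90 + 263.41 + 558.28 + 8533.37 + 172.11 = 26859.32
Import duty = 3275 × 1.99 = 6517.25
Buyer bears: inland to port 824.90 + export clearance 263.41 + origin terminal 558.28 + freight 8533.37 + insurance 172.11 + brokerage 130.29 + delivery 2184.72 + duty 6517.25 = 19184.33
Landed cost = invoice 16507.25 + 19184.33 = 35691.58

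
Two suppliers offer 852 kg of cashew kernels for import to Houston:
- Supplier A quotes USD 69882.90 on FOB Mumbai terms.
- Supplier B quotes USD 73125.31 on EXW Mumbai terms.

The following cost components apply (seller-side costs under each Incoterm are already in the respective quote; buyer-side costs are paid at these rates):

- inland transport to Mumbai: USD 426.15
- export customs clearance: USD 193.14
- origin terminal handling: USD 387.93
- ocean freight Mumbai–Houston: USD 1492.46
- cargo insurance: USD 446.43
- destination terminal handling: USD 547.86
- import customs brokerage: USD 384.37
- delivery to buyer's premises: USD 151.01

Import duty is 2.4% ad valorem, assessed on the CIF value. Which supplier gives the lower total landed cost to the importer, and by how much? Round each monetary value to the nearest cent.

Supplier A (FOB):
CIF value = FOB price + freight + insurance = 69882.90 + 1492.46 + 446.43 = 71821.79
Import duty = 71821.79 × 2.4% = 1723.72
Buyer bears (A): 1492.46 + 446.43 + 547.86 + 384.37 + 151.01 = 3022.13
Landed cost (A) = invoice 69882.90 + 3022.13 + duty 1723.72 = 74628.75
Supplier B (EXW):
CIF value = EXW price + inland to port + export clearance + origin terminal + freight + insurance = 73125.31 + 426.15 + 193.14 + 387.93 + 1492.46 + 446.43 = 76071.42
Import duty = 76071.42 × 2.4% = 1825.71
Buyer bears (B): 426.15 + 193.14 + 387.93 + 1492.46 + 446.43 + 547.86 + 384.37 + 151.01 = 4029.35
Landed cost (B) = invoice 73125.31 + 4029.35 + duty 1825.71 = 78980.37
Difference = |74628.75 − 78980.37| = 4351.62

Supplier A is cheaper by USD 4351.62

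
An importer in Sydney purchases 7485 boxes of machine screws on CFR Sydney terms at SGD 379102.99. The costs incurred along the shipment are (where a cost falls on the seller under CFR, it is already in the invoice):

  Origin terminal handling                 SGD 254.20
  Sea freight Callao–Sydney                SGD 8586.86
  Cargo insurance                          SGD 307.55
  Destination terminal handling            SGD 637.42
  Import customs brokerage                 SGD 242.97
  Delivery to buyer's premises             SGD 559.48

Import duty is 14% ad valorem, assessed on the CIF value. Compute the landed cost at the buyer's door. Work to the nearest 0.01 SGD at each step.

CFR: the seller pays costs through ocean freight to the destination port, but not insurance.
Already in the invoice (seller's account under CFR): origin terminal, freight — exclude.
CIF value = CFR price + insurance = 379102.99 + 307.55 = 379410.54
Import duty = 379410.54 × 14% = 53117.48
Buyer bears: insurance 307.55 + destination terminal 637.42 + brokerage 242.97 + delivery 559.48 + duty 53117.48 = 54864.90
Landed cost = invoice 379102.99 + 54864.90 = 433967.89

Total landed cost: SGD 433967.89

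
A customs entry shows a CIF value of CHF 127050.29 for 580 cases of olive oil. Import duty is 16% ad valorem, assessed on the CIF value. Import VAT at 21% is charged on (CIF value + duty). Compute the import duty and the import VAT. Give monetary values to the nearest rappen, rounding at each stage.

Import duty: CHF 20328.05; import VAT: CHF 30949.45

Import duty = 127050.29 × 16% = 20328.05
VAT base = CIF + duty = 127050.29 + 20328.05 = 147378.34
Import VAT = 147378.34 × 21% = 30949.45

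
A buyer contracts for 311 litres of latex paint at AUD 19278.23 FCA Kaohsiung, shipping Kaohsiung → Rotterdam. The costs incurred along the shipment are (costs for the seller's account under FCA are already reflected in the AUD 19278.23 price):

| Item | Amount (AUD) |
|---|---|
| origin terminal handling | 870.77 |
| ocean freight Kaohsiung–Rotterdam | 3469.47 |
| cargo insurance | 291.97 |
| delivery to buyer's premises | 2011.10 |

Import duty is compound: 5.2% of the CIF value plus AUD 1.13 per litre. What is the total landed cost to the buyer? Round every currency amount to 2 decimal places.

FCA: the seller delivers export-cleared goods to the carrier; the buyer bears costs from that point.
CIF value = FCA price + origin terminal + freight + insurance = 19278.23 + 870.77 + 3469.47 + 291.97 = 23910.44
Ad valorem component: 23910.44 × 5.2% = 1243.34
Specific component: 311 × 1.13 = 351.43
Import duty = 1243.34 + 351.43 = 1594.77
Buyer bears: origin terminal 870.77 + freight 3469.47 + insurance 291.97 + delivery 2011.10 + duty 1594.77 = 8238.08
Landed cost = invoice 19278.23 + 8238.08 = 27516.31

Total landed cost: AUD 27516.31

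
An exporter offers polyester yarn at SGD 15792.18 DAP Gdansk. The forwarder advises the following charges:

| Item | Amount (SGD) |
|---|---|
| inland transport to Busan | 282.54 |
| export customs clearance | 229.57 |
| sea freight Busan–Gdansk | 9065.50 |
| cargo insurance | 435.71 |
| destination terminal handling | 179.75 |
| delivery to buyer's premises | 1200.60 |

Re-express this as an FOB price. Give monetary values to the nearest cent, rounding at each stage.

FOB price: SGD 4910.62

Not relevant to the conversion: inland to port, export clearance — on the seller under both DAP and FOB; already in the DAP price and stays in the FOB price.
From DAP to FOB, the seller no longer bears: freight, insurance, destination terminal, delivery.
FOB price = 15792.18 − 9065.50 − 435.71 − 179.75 − 1200.60 = 4910.62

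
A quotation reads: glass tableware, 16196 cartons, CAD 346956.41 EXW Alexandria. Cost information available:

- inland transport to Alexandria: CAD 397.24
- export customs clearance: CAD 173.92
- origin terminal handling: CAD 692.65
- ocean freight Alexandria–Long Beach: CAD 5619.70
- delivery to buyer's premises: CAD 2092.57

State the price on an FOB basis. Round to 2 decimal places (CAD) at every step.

Not relevant to the conversion: delivery, freight — on the buyer under both terms; not part of either seller's price.
From EXW to FOB, the seller additionally bears: inland to port, export clearance, origin terminal.
FOB price = 346956.41 + 397.24 + 173.92 + 692.65 = 348220.22

FOB price: CAD 348220.22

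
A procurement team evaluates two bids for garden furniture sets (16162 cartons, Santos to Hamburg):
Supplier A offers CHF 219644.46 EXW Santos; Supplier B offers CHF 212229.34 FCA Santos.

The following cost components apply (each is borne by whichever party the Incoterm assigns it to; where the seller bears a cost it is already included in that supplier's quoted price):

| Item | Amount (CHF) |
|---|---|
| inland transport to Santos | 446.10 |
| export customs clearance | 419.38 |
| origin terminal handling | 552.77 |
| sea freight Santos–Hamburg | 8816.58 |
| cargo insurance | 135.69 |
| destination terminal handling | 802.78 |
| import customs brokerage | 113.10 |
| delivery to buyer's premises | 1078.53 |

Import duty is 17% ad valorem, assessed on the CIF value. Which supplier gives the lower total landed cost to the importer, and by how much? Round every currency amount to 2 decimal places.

Supplier B is cheaper by CHF 9688.31

Supplier A (EXW):
CIF value = EXW price + inland to port + export clearance + origin terminal + freight + insurance = 219644.46 + 446.10 + 419.38 + 552.77 + 8816.58 + 135.69 = 230014.98
Import duty = 230014.98 × 17% = 39102.55
Buyer bears (A): 446.10 + 419.38 + 552.77 + 8816.58 + 135.69 + 802.78 + 113.10 + 1078.53 = 12364.93
Landed cost (A) = invoice 219644.46 + 12364.93 + duty 39102.55 = 271111.94
Supplier B (FCA):
CIF value = FCA price + origin terminal + freight + insurance = 212229.34 + 552.77 + 8816.58 + 135.69 = 221734.38
Import duty = 221734.38 × 17% = 37694.84
Buyer bears (B): 552.77 + 8816.58 + 135.69 + 802.78 + 113.10 + 1078.53 = 11499.45
Landed cost (B) = invoice 212229.34 + 11499.45 + duty 37694.84 = 261423.63
Difference = |271111.94 − 261423.63| = 9688.31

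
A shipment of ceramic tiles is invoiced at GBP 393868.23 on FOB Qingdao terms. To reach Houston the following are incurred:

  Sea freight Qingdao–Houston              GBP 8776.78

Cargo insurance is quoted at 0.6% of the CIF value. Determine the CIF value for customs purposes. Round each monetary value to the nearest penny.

CIF value: GBP 405075.46

Let C be the CIF value. C = FOB price + freight + 0.6% × C
C − 0.6% × C = 393868.23 + 8776.78
0.994 × C = 402645.01
C = 402645.01 / 0.994 = 405075.46
Insurance premium = 0.6% × 405075.46 = 2430.45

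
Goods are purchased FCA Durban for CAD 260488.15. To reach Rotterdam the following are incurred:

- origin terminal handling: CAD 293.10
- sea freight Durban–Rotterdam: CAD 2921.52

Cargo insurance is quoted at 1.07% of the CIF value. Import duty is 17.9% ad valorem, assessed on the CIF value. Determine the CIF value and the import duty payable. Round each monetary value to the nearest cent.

Let C be the CIF value. C = FCA price + pre-shipment costs + freight + 1.07% × C
C − 1.07% × C = 260488.15 + 293.10 + 2921.52
0.9893 × C = 263702.77
C = 263702.77 / 0.9893 = 266554.91
Insurance premium = 1.07% × 266554.91 = 2852.14
Import duty = 266554.91 × 17.9% = 47713.33

CIF value: CAD 266554.91; import duty: CAD 47713.33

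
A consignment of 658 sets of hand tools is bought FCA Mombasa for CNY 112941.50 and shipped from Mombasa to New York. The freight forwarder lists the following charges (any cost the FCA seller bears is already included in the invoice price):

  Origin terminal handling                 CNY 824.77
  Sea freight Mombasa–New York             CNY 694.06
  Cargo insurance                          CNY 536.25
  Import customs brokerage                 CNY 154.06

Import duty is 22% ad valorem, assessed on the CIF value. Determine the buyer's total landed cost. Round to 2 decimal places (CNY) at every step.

Total landed cost: CNY 140449.89

FCA: the seller delivers export-cleared goods to the carrier; the buyer bears costs from that point.
CIF value = FCA price + origin terminal + freight + insurance = 112941.50 + 824.77 + 694.06 + 536.25 = 114996.58
Import duty = 114996.58 × 22% = 25299.25
Buyer bears: origin terminal 824.77 + freight 694.06 + insurance 536.25 + brokerage 154.06 + duty 25299.25 = 27508.39
Landed cost = invoice 112941.50 + 27508.39 = 140449.89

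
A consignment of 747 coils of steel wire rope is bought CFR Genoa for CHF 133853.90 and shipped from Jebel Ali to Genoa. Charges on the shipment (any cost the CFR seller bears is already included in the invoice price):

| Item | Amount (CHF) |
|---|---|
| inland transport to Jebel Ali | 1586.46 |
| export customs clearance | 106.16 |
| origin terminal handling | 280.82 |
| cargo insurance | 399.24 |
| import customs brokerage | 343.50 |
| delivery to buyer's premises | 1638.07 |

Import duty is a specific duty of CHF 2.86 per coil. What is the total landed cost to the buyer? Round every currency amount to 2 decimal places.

Total landed cost: CHF 138371.13

CFR: the seller pays costs through ocean freight to the destination port, but not insurance.
Already in the invoice (seller's account under CFR): inland to port, export clearance, origin terminal — exclude.
CIF value = CFR price + insurance = 133853.90 + 399.24 = 134253.14
Import duty = 747 × 2.86 = 2136.42
Buyer bears: insurance 399.24 + brokerage 343.50 + delivery 1638.07 + duty 2136.42 = 4517.23
Landed cost = invoice 133853.90 + 4517.23 = 138371.13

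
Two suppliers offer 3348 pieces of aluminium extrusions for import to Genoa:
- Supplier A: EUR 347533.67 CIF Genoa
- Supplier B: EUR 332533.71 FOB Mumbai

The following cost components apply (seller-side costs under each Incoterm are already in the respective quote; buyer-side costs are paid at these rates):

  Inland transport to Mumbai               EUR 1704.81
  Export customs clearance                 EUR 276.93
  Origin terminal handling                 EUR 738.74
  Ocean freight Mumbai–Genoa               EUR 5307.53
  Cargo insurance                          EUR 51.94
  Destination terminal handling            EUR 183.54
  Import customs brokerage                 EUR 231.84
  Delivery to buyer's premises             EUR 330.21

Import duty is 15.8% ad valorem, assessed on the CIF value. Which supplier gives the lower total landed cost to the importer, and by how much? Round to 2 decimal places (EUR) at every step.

Supplier A (CIF):
The CIF price already equals the CIF value: 347533.67
Import duty = 347533.67 × 15.8% = 54910.32
Buyer bears (A): 183.54 + 231.84 + 330.21 = 745.59
Landed cost (A) = invoice 347533.67 + 745.59 + duty 54910.32 = 403189.58
Supplier B (FOB):
CIF value = FOB price + freight + insurance = 332533.71 + 5307.53 + 51.94 = 337893.18
Import duty = 337893.18 × 15.8% = 53387.12
Buyer bears (B): 5307.53 + 51.94 + 183.54 + 231.84 + 330.21 = 6105.06
Landed cost (B) = invoice 332533.71 + 6105.06 + duty 53387.12 = 392025.89
Difference = |403189.58 − 392025.89| = 11163.69

Supplier B is cheaper by EUR 11163.69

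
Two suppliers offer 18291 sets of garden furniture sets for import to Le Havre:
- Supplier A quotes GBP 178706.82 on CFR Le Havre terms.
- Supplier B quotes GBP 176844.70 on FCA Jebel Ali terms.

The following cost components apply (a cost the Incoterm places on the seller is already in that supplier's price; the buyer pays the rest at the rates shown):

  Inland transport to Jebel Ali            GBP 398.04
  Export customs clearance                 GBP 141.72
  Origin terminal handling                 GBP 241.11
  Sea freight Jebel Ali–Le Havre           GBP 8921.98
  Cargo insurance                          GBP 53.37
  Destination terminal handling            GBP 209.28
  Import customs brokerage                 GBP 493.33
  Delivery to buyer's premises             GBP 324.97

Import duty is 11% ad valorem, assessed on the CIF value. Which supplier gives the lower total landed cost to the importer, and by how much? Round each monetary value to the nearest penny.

Supplier A (CFR):
CIF value = CFR price + insurance = 178706.82 + 53.37 = 178760.19
Import duty = 178760.19 × 11% = 19663.62
Buyer bears (A): 53.37 + 209.28 + 493.33 + 324.97 = 1080.95
Landed cost (A) = invoice 178706.82 + 1080.95 + duty 19663.62 = 199451.39
Supplier B (FCA):
CIF value = FCA price + origin terminal + freight + insurance = 176844.70 + 241.11 + 8921.98 + 53.37 = 186061.16
Import duty = 186061.16 × 11% = 20466.73
Buyer bears (B): 241.11 + 8921.98 + 53.37 + 209.28 + 493.33 + 324.97 = 10244.04
Landed cost (B) = invoice 176844.70 + 10244.04 + duty 20466.73 = 207555.47
Difference = |199451.39 − 207555.47| = 8104.08

Supplier A is cheaper by GBP 8104.08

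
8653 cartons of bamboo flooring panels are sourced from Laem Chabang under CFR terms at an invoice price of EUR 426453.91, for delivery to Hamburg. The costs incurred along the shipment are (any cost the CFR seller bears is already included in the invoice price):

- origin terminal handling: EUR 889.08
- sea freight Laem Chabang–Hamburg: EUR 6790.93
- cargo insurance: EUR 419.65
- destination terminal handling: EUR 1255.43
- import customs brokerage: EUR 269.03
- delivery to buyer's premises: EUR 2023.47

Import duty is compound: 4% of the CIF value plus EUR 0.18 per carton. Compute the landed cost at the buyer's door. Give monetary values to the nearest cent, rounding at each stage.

Total landed cost: EUR 449053.97

CFR: the seller pays costs through ocean freight to the destination port, but not insurance.
Already in the invoice (seller's account under CFR): origin terminal, freight — exclude.
CIF value = CFR price + insurance = 426453.91 + 419.65 = 426873.56
Ad valorem component: 426873.56 × 4% = 17074.94
Specific component: 8653 × 0.18 = 1557.54
Import duty = 17074.94 + 1557.54 = 18632.48
Buyer bears: insurance 419.65 + destination terminal 1255.43 + brokerage 269.03 + delivery 2023.47 + duty 18632.48 = 22600.06
Landed cost = invoice 426453.91 + 22600.06 = 449053.97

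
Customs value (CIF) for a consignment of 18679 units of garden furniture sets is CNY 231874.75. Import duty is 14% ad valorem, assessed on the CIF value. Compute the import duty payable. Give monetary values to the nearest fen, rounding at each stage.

Import duty: CNY 32462.47

Import duty = 231874.75 × 14% = 32462.47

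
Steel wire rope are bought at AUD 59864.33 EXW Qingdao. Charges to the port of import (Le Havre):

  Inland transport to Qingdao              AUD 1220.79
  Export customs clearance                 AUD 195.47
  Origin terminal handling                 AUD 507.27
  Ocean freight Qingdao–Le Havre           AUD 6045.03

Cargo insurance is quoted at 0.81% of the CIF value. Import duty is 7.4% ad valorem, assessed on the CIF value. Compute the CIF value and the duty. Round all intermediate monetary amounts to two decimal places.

CIF value: AUD 68386.82; import duty: AUD 5060.62

Let C be the CIF value. C = EXW price + pre-shipment costs + freight + 0.81% × C
C − 0.81% × C = 59864.33 + 1220.79 + 195.47 + 507.27 + 6045.03
0.9919 × C = 67832.89
C = 67832.89 / 0.9919 = 68386.82
Insurance premium = 0.81% × 68386.82 = 553.93
Import duty = 68386.82 × 7.4% = 5060.62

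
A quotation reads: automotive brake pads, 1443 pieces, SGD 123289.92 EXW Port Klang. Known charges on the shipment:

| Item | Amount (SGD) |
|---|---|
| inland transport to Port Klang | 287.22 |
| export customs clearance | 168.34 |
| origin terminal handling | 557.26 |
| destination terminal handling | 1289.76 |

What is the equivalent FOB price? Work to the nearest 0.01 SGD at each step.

Not relevant to the conversion: destination terminal — on the buyer under both terms; not part of either seller's price.
From EXW to FOB, the seller additionally bears: inland to port, export clearance, origin terminal.
FOB price = 123289.92 + 287.22 + 168.34 + 557.26 = 124302.74

FOB price: SGD 124302.74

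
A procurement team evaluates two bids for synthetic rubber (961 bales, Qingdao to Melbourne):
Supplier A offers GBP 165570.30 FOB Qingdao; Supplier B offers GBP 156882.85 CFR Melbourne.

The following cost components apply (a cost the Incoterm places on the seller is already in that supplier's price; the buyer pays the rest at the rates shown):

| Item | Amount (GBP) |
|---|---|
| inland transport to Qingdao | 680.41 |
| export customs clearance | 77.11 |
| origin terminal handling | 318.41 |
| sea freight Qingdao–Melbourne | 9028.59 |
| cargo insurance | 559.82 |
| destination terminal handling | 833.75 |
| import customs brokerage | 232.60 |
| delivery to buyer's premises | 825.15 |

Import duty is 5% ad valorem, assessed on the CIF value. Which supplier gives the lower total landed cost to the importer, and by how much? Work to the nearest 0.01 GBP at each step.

Supplier B is cheaper by GBP 18601.85

Supplier A (FOB):
CIF value = FOB price + freight + insurance = 165570.30 + 9028.59 + 559.82 = 175158.71
Import duty = 175158.71 × 5% = 8757.94
Buyer bears (A): 9028.59 + 559.82 + 833.75 + 232.60 + 825.15 = 11479.91
Landed cost (A) = invoice 165570.30 + 11479.91 + duty 8757.94 = 185808.15
Supplier B (CFR):
CIF value = CFR price + insurance = 156882.85 + 559.82 = 157442.67
Import duty = 157442.67 × 5% = 7872.13
Buyer bears (B): 559.82 + 833.75 + 232.60 + 825.15 = 2451.32
Landed cost (B) = invoice 156882.85 + 2451.32 + duty 7872.13 = 167206.30
Difference = |185808.15 − 167206.30| = 18601.85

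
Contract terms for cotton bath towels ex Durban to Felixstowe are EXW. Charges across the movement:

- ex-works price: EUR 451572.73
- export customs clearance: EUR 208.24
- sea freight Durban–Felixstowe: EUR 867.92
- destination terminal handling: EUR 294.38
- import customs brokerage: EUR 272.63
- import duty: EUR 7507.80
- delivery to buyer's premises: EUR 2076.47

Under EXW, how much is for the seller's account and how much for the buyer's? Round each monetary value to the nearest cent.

EXW: the seller makes goods available at their premises; the buyer bears all onward costs.
Seller's account: goods 451572.73 = 451572.73
Buyer's account: export clearance 208.24 + freight 867.92 + destination terminal 294.38 + brokerage 272.63 + duty 7507.80 + delivery 2076.47 = 11227.44

Seller: EUR 451572.73; buyer: EUR 11227.44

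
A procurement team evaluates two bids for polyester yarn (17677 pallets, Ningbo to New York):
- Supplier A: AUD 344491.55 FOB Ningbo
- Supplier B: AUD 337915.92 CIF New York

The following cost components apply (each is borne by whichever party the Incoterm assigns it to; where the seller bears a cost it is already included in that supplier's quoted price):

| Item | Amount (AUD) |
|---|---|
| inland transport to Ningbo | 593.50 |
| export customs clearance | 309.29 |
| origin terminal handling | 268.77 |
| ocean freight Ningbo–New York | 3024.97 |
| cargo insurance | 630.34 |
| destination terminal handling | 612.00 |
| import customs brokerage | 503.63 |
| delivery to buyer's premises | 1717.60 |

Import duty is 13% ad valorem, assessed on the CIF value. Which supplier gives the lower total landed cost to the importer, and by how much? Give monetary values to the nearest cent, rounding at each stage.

Supplier A (FOB):
CIF value = FOB price + freight + insurance = 344491.55 + 3024.97 + 630.34 = 348146.86
Import duty = 348146.86 × 13% = 45259.09
Buyer bears (A): 3024.97 + 630.34 + 612.00 + 503.63 + 1717.60 = 6488.54
Landed cost (A) = invoice 344491.55 + 6488.54 + duty 45259.09 = 396239.18
Supplier B (CIF):
The CIF price already equals the CIF value: 337915.92
Import duty = 337915.92 × 13% = 43929.07
Buyer bears (B): 612.00 + 503.63 + 1717.60 = 2833.23
Landed cost (B) = invoice 337915.92 + 2833.23 + duty 43929.07 = 384678.22
Difference = |396239.18 − 384678.22| = 11560.96

Supplier B is cheaper by AUD 11560.96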